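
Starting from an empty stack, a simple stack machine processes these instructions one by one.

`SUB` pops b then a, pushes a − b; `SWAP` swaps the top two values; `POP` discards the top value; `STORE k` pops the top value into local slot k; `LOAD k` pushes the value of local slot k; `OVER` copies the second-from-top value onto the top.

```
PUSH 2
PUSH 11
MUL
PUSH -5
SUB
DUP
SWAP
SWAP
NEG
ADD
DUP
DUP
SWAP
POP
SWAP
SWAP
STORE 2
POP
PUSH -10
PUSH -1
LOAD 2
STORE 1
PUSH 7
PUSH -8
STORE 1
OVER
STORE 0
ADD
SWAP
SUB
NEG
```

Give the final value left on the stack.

-16

PUSH 2   → 2
PUSH 11  → 2 11
MUL      → 22
PUSH -5  → 22 -5
SUB      → 27
DUP      → 27 27
SWAP     → 27 27
SWAP     → 27 27
NEG      → 27 -27
ADD      → 0
DUP      → 0 0
DUP      → 0 0 0
SWAP     → 0 0 0
POP      → 0 0
SWAP     → 0 0
SWAP     → 0 0
STORE 2  → 0
POP      → (empty)
PUSH -10 → -10
PUSH -1  → -10 -1
LOAD 2   → -10 -1 0
STORE 1  → -10 -1
PUSH 7   → -10 -1 7
PUSH -8  → -10 -1 7 -8
STORE 1  → -10 -1 7
OVER     → -10 -1 7 -1
STORE 0  → -10 -1 7
ADD      → -10 6
SWAP     → 6 -10
SUB      → 16
NEG      → -16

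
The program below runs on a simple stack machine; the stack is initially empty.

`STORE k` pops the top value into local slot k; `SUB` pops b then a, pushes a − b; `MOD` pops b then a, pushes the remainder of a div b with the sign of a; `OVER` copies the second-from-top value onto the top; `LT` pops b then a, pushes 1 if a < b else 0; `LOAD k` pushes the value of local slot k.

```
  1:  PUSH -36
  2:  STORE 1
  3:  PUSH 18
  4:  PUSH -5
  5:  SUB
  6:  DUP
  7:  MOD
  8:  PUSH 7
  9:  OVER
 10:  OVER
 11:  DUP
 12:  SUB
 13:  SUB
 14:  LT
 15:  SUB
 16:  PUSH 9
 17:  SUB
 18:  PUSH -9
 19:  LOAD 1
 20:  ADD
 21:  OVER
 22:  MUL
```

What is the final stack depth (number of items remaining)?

PUSH -36 -> [-36]
STORE 1  -> []
PUSH 18  -> [18]
PUSH -5  -> [18, -5]
SUB      -> [23]
DUP      -> [23, 23]
MOD      -> [0]
PUSH 7   -> [0, 7]
OVER     -> [0, 7, 0]
OVER     -> [0, 7, 0, 7]
DUP      -> [0, 7, 0, 7, 7]
SUB      -> [0, 7, 0, 0]
SUB      -> [0, 7, 0]
LT       -> [0, 0]
SUB      -> [0]
PUSH 9   -> [0, 9]
SUB      -> [-9]
PUSH -9  -> [-9, -9]
LOAD 1   -> [-9, -9, -36]
ADD      -> [-9, -45]
OVER     -> [-9, -45, -9]
MUL      -> [-9, 405]

2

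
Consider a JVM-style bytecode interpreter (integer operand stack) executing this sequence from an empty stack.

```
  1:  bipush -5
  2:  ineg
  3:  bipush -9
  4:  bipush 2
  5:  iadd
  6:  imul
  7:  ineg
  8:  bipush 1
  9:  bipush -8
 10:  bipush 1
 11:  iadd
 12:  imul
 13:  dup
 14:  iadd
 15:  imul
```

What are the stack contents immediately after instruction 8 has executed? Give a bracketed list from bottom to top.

bipush -5 -> -5
ineg      -> 5
bipush -9 -> 5 -9
bipush 2  -> 5 -9 2
iadd      -> 5 -7
imul      -> -35
ineg      -> 35
bipush 1  -> 35 1

[35, 1]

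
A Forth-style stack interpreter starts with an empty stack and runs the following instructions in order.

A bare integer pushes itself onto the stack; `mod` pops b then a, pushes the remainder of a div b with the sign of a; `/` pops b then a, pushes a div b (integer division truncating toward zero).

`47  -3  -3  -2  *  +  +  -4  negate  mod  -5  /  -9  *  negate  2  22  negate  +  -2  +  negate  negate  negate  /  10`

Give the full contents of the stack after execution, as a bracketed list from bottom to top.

[0, 10]

47      [47]
-3      [47, -3]
-3      [47, -3, -3]
-2      [47, -3, -3, -2]
*       [47, -3, 6]
+       [47, 3]
+       [50]
-4      [50, -4]
negate  [50, 4]
mod     [2]
-5      [2, -5]
/       [0]
-9      [0, -9]
*       [0]
negate  [0]
2       [0, 2]
22      [0, 2, 22]
negate  [0, 2, -22]
+       [0, -20]
-2      [0, -20, -2]
+       [0, -22]
negate  [0, 22]
negate  [0, -22]
negate  [0, 22]
/       [0]
10      [0, 10]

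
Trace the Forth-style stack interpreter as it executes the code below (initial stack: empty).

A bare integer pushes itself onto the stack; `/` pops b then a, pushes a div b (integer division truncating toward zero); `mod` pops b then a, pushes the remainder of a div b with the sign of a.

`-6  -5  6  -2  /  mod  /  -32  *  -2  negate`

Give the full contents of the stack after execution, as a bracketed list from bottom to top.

[-96, 2]

-6      -6
-5      -6 -5
6       -6 -5 6
-2      -6 -5 6 -2
/       -6 -5 -3
mod     -6 -2
/       3
-32     3 -32
*       -96
-2      -96 -2
negate  -96 2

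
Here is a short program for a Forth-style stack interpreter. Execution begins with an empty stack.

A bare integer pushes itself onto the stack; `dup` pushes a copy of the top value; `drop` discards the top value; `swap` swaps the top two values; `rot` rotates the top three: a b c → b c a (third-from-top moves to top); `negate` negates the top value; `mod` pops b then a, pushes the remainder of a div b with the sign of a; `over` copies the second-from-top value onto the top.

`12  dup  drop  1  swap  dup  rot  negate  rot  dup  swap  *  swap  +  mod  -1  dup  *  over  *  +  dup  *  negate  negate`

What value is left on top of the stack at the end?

12      [12]
dup     [12, 12]
drop    [12]
1       [12, 1]
swap    [1, 12]
dup     [1, 12, 12]
rot     [12, 12, 1]
negate  [12, 12, -1]
rot     [12, -1, 12]
dup     [12, -1, 12, 12]
swap    [12, -1, 12, 12]
*       [12, -1, 144]
swap    [12, 144, -1]
+       [12, 143]
mod     [12]
-1      [12, -1]
dup     [12, -1, -1]
*       [12, 1]
over    [12, 1, 12]
*       [12, 12]
+       [24]
dup     [24, 24]
*       [576]
negate  [-576]
negate  [576]

576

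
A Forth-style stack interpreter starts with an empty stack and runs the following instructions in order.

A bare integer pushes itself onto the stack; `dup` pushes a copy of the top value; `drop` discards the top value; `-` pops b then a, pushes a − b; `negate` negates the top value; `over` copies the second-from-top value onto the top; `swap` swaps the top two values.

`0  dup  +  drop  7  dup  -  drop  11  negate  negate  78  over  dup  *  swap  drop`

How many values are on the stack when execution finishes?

0      → 0
dup    → 0 0
+      → 0
drop   → (empty)
7      → 7
dup    → 7 7
-      → 0
drop   → (empty)
11     → 11
negate → -11
negate → 11
78     → 11 78
over   → 11 78 11
dup    → 11 78 11 11
*      → 11 78 121
swap   → 11 121 78
drop   → 11 121

2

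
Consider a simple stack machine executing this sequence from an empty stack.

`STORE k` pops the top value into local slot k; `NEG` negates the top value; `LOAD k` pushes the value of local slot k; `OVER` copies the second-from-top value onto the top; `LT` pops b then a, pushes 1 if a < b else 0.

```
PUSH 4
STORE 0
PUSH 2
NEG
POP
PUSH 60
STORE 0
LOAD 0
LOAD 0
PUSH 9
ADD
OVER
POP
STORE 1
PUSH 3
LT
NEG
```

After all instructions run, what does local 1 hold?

PUSH 4  : 4
STORE 0 : (empty)
PUSH 2  : 2
NEG     : -2
POP     : (empty)
PUSH 60 : 60
STORE 0 : (empty)
LOAD 0  : 60
LOAD 0  : 60 60
PUSH 9  : 60 60 9
ADD     : 60 69
OVER    : 60 69 60
POP     : 60 69
STORE 1 : 60
PUSH 3  : 60 3
LT      : 0
NEG     : 0

69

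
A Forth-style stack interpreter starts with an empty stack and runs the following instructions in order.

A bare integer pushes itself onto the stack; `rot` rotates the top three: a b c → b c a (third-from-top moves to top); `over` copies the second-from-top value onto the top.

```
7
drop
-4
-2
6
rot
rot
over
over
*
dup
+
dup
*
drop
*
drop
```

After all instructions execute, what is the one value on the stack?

7    -> 7
drop -> (empty)
-4   -> -4
-2   -> -4 -2
6    -> -4 -2 6
rot  -> -2 6 -4
rot  -> 6 -4 -2
over -> 6 -4 -2 -4
over -> 6 -4 -2 -4 -2
*    -> 6 -4 -2 8
dup  -> 6 -4 -2 8 8
+    -> 6 -4 -2 16
dup  -> 6 -4 -2 16 16
*    -> 6 -4 -2 256
drop -> 6 -4 -2
*    -> 6 8
drop -> 6

6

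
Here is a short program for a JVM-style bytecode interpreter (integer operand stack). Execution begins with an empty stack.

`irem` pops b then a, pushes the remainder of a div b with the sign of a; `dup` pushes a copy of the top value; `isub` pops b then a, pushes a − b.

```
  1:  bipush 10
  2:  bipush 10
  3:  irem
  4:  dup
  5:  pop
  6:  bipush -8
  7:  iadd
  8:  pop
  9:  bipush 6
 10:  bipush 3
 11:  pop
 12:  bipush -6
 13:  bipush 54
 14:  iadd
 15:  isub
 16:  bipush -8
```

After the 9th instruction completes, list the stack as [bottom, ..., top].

bipush 10  [10]
bipush 10  [10, 10]
irem       [0]
dup        [0, 0]
pop        [0]
bipush -8  [0, -8]
iadd       [-8]
pop        []
bipush 6   [6]

[6]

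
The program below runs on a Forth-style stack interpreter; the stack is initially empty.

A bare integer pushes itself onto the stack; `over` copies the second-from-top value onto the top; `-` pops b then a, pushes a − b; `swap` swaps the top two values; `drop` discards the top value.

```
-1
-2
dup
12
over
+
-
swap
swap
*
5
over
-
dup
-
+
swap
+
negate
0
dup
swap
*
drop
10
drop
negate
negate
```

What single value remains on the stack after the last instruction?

-23

-1     : [-1]
-2     : [-1, -2]
dup    : [-1, -2, -2]
12     : [-1, -2, -2, 12]
over   : [-1, -2, -2, 12, -2]
+      : [-1, -2, -2, 10]
-      : [-1, -2, -12]
swap   : [-1, -12, -2]
swap   : [-1, -2, -12]
*      : [-1, 24]
5      : [-1, 24, 5]
over   : [-1, 24, 5, 24]
-      : [-1, 24, -19]
dup    : [-1, 24, -19, -19]
-      : [-1, 24, 0]
+      : [-1, 24]
swap   : [24, -1]
+      : [23]
negate : [-23]
0      : [-23, 0]
dup    : [-23, 0, 0]
swap   : [-23, 0, 0]
*      : [-23, 0]
drop   : [-23]
10     : [-23, 10]
drop   : [-23]
negate : [23]
negate : [-23]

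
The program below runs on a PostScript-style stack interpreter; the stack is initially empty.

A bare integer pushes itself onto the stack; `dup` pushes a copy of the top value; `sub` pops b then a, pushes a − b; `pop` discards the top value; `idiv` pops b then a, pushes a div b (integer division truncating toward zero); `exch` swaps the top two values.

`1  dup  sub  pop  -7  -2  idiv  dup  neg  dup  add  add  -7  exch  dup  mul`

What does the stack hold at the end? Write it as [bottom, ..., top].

1    → 1
dup  → 1 1
sub  → 0
pop  → (empty)
-7   → -7
-2   → -7 -2
idiv → 3
dup  → 3 3
neg  → 3 -3
dup  → 3 -3 -3
add  → 3 -6
add  → -3
-7   → -3 -7
exch → -7 -3
dup  → -7 -3 -3
mul  → -7 9

[-7, 9]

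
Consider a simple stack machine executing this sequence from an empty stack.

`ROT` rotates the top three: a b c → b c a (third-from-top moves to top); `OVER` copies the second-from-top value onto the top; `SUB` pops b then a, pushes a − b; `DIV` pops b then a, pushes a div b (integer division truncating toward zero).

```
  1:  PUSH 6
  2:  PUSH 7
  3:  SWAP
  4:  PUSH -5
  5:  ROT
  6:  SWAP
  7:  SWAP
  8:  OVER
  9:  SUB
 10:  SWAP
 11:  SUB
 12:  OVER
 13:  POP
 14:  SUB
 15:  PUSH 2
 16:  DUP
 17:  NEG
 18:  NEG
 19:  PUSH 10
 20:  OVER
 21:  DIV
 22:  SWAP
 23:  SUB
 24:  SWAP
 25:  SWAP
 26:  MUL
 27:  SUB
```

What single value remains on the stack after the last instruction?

PUSH 6  -> [6]
PUSH 7  -> [6, 7]
SWAP    -> [7, 6]
PUSH -5 -> [7, 6, -5]
ROT     -> [6, -5, 7]
SWAP    -> [6, 7, -5]
SWAP    -> [6, -5, 7]
OVER    -> [6, -5, 7, -5]
SUB     -> [6, -5, 12]
SWAP    -> [6, 12, -5]
SUB     -> [6, 17]
OVER    -> [6, 17, 6]
POP     -> [6, 17]
SUB     -> [-11]
PUSH 2  -> [-11, 2]
DUP     -> [-11, 2, 2]
NEG     -> [-11, 2, -2]
NEG     -> [-11, 2, 2]
PUSH 10 -> [-11, 2, 2, 10]
OVER    -> [-11, 2, 2, 10, 2]
DIV     -> [-11, 2, 2, 5]
SWAP    -> [-11, 2, 5, 2]
SUB     -> [-11, 2, 3]
SWAP    -> [-11, 3, 2]
SWAP    -> [-11, 2, 3]
MUL     -> [-11, 6]
SUB     -> [-17]

-17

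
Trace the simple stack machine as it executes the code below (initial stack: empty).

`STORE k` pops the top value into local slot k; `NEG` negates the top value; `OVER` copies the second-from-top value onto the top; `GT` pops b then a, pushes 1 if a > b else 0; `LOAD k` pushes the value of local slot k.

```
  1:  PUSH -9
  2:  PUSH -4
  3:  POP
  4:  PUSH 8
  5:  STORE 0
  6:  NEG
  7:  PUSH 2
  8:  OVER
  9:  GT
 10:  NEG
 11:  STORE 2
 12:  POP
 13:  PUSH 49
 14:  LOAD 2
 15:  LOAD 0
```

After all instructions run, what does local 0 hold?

8

PUSH -9  -9
PUSH -4  -9 -4
POP      -9
PUSH 8   -9 8
STORE 0  -9
NEG      9
PUSH 2   9 2
OVER     9 2 9
GT       9 0
NEG      9 0
STORE 2  9
POP      (empty)
PUSH 49  49
LOAD 2   49 0
LOAD 0   49 0 8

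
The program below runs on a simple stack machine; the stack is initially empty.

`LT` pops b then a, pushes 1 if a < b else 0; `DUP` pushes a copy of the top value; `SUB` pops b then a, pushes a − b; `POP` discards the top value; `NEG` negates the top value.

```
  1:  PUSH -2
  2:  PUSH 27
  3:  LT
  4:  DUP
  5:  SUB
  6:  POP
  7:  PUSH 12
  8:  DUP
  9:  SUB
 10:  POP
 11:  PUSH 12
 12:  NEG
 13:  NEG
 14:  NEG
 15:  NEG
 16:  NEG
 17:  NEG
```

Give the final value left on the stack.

PUSH -2 : -2
PUSH 27 : -2 27
LT      : 1
DUP     : 1 1
SUB     : 0
POP     : (empty)
PUSH 12 : 12
DUP     : 12 12
SUB     : 0
POP     : (empty)
PUSH 12 : 12
NEG     : -12
NEG     : 12
NEG     : -12
NEG     : 12
NEG     : -12
NEG     : 12

12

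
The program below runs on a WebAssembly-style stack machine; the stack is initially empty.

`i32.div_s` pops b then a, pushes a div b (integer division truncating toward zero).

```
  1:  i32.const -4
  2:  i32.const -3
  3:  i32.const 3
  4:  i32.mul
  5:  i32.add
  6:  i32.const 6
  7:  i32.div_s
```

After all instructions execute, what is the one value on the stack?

-2

i32.const -4  -4
i32.const -3  -4 -3
i32.const 3   -4 -3 3
i32.mul       -4 -9
i32.add       -13
i32.const 6   -13 6
i32.div_s     -2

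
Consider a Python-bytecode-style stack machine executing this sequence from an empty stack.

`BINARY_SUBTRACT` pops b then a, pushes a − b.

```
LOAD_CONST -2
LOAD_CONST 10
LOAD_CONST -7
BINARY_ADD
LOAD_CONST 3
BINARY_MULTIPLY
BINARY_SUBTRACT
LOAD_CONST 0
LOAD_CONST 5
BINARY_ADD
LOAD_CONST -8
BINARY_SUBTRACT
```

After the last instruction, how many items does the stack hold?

2

LOAD_CONST -2    -2
LOAD_CONST 10    -2 10
LOAD_CONST -7    -2 10 -7
BINARY_ADD       -2 3
LOAD_CONST 3     -2 3 3
BINARY_MULTIPLY  -2 9
BINARY_SUBTRACT  -11
LOAD_CONST 0     -11 0
LOAD_CONST 5     -11 0 5
BINARY_ADD       -11 5
LOAD_CONST -8    -11 5 -8
BINARY_SUBTRACT  -11 13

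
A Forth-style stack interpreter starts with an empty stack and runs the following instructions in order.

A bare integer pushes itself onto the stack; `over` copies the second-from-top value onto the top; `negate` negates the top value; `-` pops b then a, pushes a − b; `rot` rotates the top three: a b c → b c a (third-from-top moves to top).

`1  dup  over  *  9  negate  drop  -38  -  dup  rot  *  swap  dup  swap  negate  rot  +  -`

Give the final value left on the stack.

1      : 1
dup    : 1 1
over   : 1 1 1
*      : 1 1
9      : 1 1 9
negate : 1 1 -9
drop   : 1 1
-38    : 1 1 -38
-      : 1 39
dup    : 1 39 39
rot    : 39 39 1
*      : 39 39
swap   : 39 39
dup    : 39 39 39
swap   : 39 39 39
negate : 39 39 -39
rot    : 39 -39 39
+      : 39 0
-      : 39

39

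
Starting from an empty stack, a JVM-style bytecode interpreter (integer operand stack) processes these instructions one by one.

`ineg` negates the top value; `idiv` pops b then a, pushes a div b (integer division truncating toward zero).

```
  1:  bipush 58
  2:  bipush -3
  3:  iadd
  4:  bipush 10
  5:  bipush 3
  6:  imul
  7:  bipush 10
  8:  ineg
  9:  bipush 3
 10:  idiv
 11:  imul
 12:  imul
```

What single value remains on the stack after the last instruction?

bipush 58 : [58]
bipush -3 : [58, -3]
iadd      : [55]
bipush 10 : [55, 10]
bipush 3  : [55, 10, 3]
imul      : [55, 30]
bipush 10 : [55, 30, 10]
ineg      : [55, 30, -10]
bipush 3  : [55, 30, -10, 3]
idiv      : [55, 30, -3]
imul      : [55, -90]
imul      : [-4950]

-4950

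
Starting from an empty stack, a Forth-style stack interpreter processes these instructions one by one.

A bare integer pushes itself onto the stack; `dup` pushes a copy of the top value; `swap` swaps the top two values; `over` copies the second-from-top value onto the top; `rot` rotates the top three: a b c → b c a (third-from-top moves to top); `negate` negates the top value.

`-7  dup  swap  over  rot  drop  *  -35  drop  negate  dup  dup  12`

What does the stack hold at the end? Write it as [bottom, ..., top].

-7      [-7]
dup     [-7, -7]
swap    [-7, -7]
over    [-7, -7, -7]
rot     [-7, -7, -7]
drop    [-7, -7]
*       [49]
-35     [49, -35]
drop    [49]
negate  [-49]
dup     [-49, -49]
dup     [-49, -49, -49]
12      [-49, -49, -49, 12]

[-49, -49, -49, 12]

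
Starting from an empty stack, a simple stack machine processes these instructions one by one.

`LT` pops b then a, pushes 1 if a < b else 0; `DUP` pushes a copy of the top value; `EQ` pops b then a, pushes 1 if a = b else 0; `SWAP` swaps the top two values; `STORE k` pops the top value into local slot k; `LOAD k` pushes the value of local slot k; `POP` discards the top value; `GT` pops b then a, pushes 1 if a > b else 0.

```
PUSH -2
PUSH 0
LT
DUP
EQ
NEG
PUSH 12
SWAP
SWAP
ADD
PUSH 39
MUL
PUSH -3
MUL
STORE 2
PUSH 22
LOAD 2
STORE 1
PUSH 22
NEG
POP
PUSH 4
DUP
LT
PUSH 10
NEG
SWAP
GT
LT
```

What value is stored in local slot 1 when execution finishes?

-1287

PUSH -2 → [-2]
PUSH 0  → [-2, 0]
LT      → [1]
DUP     → [1, 1]
EQ      → [1]
NEG     → [-1]
PUSH 12 → [-1, 12]
SWAP    → [12, -1]
SWAP    → [-1, 12]
ADD     → [11]
PUSH 39 → [11, 39]
MUL     → [429]
PUSH -3 → [429, -3]
MUL     → [-1287]
STORE 2 → []
PUSH 22 → [22]
LOAD 2  → [22, -1287]
STORE 1 → [22]
PUSH 22 → [22, 22]
NEG     → [22, -22]
POP     → [22]
PUSH 4  → [22, 4]
DUP     → [22, 4, 4]
LT      → [22, 0]
PUSH 10 → [22, 0, 10]
NEG     → [22, 0, -10]
SWAP    → [22, -10, 0]
GT      → [22, 0]
LT      → [0]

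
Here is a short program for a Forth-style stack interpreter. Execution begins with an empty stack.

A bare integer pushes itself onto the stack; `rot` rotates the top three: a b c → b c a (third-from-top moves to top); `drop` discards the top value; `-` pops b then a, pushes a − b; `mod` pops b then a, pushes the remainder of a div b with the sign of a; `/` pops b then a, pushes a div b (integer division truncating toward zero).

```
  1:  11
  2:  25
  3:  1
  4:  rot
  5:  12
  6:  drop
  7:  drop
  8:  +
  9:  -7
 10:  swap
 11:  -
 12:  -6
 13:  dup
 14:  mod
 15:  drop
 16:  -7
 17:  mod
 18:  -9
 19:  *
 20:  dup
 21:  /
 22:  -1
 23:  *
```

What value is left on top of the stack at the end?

-1

11   → [11]
25   → [11, 25]
1    → [11, 25, 1]
rot  → [25, 1, 11]
12   → [25, 1, 11, 12]
drop → [25, 1, 11]
drop → [25, 1]
+    → [26]
-7   → [26, -7]
swap → [-7, 26]
-    → [-33]
-6   → [-33, -6]
dup  → [-33, -6, -6]
mod  → [-33, 0]
drop → [-33]
-7   → [-33, -7]
mod  → [-5]
-9   → [-5, -9]
*    → [45]
dup  → [45, 45]
/    → [1]
-1   → [1, -1]
*    → [-1]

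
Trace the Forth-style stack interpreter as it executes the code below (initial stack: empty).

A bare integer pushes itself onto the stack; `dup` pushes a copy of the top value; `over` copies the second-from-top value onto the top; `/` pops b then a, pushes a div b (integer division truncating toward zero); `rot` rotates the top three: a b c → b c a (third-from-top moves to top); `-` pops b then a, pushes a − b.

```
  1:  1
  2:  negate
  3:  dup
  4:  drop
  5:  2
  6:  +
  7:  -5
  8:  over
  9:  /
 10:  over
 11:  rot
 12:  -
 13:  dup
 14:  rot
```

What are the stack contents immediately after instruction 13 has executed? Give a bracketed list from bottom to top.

1       [1]
negate  [-1]
dup     [-1, -1]
drop    [-1]
2       [-1, 2]
+       [1]
-5      [1, -5]
over    [1, -5, 1]
/       [1, -5]
over    [1, -5, 1]
rot     [-5, 1, 1]
-       [-5, 0]
dup     [-5, 0, 0]

[-5, 0, 0]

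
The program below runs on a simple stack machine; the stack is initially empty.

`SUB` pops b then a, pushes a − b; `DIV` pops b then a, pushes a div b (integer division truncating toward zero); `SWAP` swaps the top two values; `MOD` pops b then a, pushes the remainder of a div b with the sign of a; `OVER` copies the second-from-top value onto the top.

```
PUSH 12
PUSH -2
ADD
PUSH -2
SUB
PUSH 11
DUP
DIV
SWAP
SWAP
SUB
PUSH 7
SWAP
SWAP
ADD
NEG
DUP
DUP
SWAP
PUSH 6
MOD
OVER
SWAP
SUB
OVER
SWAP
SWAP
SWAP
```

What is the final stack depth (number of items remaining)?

4

PUSH 12 : [12]
PUSH -2 : [12, -2]
ADD     : [10]
PUSH -2 : [10, -2]
SUB     : [12]
PUSH 11 : [12, 11]
DUP     : [12, 11, 11]
DIV     : [12, 1]
SWAP    : [1, 12]
SWAP    : [12, 1]
SUB     : [11]
PUSH 7  : [11, 7]
SWAP    : [7, 11]
SWAP    : [11, 7]
ADD     : [18]
NEG     : [-18]
DUP     : [-18, -18]
DUP     : [-18, -18, -18]
SWAP    : [-18, -18, -18]
PUSH 6  : [-18, -18, -18, 6]
MOD     : [-18, -18, 0]
OVER    : [-18, -18, 0, -18]
SWAP    : [-18, -18, -18, 0]
SUB     : [-18, -18, -18]
OVER    : [-18, -18, -18, -18]
SWAP    : [-18, -18, -18, -18]
SWAP    : [-18, -18, -18, -18]
SWAP    : [-18, -18, -18, -18]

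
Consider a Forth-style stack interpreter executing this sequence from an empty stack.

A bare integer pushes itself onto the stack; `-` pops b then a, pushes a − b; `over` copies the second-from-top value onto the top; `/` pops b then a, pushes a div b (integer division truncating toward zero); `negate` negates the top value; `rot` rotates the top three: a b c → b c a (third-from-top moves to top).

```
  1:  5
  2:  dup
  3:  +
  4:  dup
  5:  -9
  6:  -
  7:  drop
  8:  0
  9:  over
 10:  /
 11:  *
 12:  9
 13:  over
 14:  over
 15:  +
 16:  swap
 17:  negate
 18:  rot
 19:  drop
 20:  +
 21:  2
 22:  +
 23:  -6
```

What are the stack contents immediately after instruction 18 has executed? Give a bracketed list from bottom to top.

5      : [5]
dup    : [5, 5]
+      : [10]
dup    : [10, 10]
-9     : [10, 10, -9]
-      : [10, 19]
drop   : [10]
0      : [10, 0]
over   : [10, 0, 10]
/      : [10, 0]
*      : [0]
9      : [0, 9]
over   : [0, 9, 0]
over   : [0, 9, 0, 9]
+      : [0, 9, 9]
swap   : [0, 9, 9]
negate : [0, 9, -9]
rot    : [9, -9, 0]

[9, -9, 0]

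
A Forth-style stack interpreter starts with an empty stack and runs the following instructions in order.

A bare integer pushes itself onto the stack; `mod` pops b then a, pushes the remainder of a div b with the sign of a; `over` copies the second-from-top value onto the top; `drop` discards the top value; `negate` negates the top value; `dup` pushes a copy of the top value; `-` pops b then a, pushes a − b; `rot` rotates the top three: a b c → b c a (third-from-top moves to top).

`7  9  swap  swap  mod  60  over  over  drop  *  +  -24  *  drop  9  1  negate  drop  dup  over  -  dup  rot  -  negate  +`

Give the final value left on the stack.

7      : 7
9      : 7 9
swap   : 9 7
swap   : 7 9
mod    : 7
60     : 7 60
over   : 7 60 7
over   : 7 60 7 60
drop   : 7 60 7
*      : 7 420
+      : 427
-24    : 427 -24
*      : -10248
drop   : (empty)
9      : 9
1      : 9 1
negate : 9 -1
drop   : 9
dup    : 9 9
over   : 9 9 9
-      : 9 0
dup    : 9 0 0
rot    : 0 0 9
-      : 0 -9
negate : 0 9
+      : 9

9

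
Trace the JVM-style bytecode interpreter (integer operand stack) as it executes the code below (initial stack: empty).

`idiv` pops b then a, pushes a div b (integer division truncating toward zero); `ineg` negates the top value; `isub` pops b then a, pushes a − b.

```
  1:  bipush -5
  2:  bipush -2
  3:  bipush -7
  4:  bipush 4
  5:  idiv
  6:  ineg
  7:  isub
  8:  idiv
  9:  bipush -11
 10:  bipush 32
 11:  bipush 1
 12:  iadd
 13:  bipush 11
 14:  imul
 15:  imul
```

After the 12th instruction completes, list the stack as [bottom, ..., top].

bipush -5  → -5
bipush -2  → -5 -2
bipush -7  → -5 -2 -7
bipush 4   → -5 -2 -7 4
idiv       → -5 -2 -1
ineg       → -5 -2 1
isub       → -5 -3
idiv       → 1
bipush -11 → 1 -11
bipush 32  → 1 -11 32
bipush 1   → 1 -11 32 1
iadd       → 1 -11 33

[1, -11, 33]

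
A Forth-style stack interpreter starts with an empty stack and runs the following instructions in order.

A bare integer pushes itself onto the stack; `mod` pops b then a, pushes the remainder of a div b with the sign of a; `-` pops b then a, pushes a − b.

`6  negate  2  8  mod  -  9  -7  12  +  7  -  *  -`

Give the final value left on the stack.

10

6      : [6]
negate : [-6]
2      : [-6, 2]
8      : [-6, 2, 8]
mod    : [-6, 2]
-      : [-8]
9      : [-8, 9]
-7     : [-8, 9, -7]
12     : [-8, 9, -7, 12]
+      : [-8, 9, 5]
7      : [-8, 9, 5, 7]
-      : [-8, 9, -2]
*      : [-8, -18]
-      : [10]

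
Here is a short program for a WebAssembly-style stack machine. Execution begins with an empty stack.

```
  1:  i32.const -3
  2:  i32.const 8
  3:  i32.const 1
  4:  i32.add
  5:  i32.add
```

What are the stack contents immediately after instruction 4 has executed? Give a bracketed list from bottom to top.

[-3, 9]

i32.const -3 : [-3]
i32.const 8  : [-3, 8]
i32.const 1  : [-3, 8, 1]
i32.add      : [-3, 9]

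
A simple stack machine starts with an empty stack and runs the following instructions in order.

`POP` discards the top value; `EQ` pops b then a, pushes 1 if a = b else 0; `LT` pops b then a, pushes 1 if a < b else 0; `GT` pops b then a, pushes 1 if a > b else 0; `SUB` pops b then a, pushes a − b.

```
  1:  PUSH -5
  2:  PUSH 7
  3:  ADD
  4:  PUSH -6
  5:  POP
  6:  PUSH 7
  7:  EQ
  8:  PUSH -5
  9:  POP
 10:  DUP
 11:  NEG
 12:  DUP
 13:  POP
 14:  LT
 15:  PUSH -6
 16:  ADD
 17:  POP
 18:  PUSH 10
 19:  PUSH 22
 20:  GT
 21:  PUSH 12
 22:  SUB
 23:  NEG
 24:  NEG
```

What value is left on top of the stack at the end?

PUSH -5  [-5]
PUSH 7   [-5, 7]
ADD      [2]
PUSH -6  [2, -6]
POP      [2]
PUSH 7   [2, 7]
EQ       [0]
PUSH -5  [0, -5]
POP      [0]
DUP      [0, 0]
NEG      [0, 0]
DUP      [0, 0, 0]
POP      [0, 0]
LT       [0]
PUSH -6  [0, -6]
ADD      [-6]
POP      []
PUSH 10  [10]
PUSH 22  [10, 22]
GT       [0]
PUSH 12  [0, 12]
SUB      [-12]
NEG      [12]
NEG      [-12]

-12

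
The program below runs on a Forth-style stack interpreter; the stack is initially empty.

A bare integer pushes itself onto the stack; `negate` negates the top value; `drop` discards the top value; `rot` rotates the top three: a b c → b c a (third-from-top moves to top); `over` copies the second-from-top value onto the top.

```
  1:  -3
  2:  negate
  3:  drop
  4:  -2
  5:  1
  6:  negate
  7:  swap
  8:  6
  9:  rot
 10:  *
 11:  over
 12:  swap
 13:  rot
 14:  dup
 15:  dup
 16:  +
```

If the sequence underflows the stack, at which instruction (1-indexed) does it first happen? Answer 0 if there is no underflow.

-3     : -3
negate : 3
drop   : (empty)
-2     : -2
1      : -2 1
negate : -2 -1
swap   : -1 -2
6      : -1 -2 6
rot    : -2 6 -1
*      : -2 -6
over   : -2 -6 -2
swap   : -2 -2 -6
rot    : -2 -6 -2
dup    : -2 -6 -2 -2
dup    : -2 -6 -2 -2 -2
+      : -2 -6 -2 -4

0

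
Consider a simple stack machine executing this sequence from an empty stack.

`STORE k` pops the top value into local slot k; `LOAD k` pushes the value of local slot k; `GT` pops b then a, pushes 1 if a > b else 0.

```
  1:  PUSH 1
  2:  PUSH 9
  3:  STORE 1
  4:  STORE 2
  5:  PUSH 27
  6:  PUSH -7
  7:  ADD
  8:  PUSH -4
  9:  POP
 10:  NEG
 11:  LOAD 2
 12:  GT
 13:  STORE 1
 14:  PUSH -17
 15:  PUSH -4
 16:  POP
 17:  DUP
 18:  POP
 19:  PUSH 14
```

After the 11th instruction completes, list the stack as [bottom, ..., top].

[-20, 1]

PUSH 1  : [1]
PUSH 9  : [1, 9]
STORE 1 : [1]
STORE 2 : []
PUSH 27 : [27]
PUSH -7 : [27, -7]
ADD     : [20]
PUSH -4 : [20, -4]
POP     : [20]
NEG     : [-20]
LOAD 2  : [-20, 1]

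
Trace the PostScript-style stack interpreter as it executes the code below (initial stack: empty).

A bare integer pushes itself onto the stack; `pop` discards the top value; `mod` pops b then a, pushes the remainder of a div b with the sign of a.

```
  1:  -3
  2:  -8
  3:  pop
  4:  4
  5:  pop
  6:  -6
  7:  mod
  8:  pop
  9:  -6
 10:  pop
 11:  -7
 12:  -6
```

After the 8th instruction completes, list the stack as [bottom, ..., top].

[]

-3  -> [-3]
-8  -> [-3, -8]
pop -> [-3]
4   -> [-3, 4]
pop -> [-3]
-6  -> [-3, -6]
mod -> [-3]
pop -> []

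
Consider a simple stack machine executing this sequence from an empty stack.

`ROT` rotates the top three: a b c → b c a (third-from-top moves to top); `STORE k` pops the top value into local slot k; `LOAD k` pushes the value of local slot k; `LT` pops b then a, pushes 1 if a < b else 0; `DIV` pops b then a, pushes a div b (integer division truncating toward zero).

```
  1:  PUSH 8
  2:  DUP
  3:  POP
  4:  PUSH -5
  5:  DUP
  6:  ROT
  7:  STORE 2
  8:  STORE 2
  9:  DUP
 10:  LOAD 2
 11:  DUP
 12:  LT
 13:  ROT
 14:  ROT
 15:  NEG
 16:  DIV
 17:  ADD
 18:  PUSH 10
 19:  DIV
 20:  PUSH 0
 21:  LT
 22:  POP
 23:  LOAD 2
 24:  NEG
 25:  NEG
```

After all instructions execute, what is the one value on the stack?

PUSH 8  -> 8
DUP     -> 8 8
POP     -> 8
PUSH -5 -> 8 -5
DUP     -> 8 -5 -5
ROT     -> -5 -5 8
STORE 2 -> -5 -5
STORE 2 -> -5
DUP     -> -5 -5
LOAD 2  -> -5 -5 -5
DUP     -> -5 -5 -5 -5
LT      -> -5 -5 0
ROT     -> -5 0 -5
ROT     -> 0 -5 -5
NEG     -> 0 -5 5
DIV     -> 0 -1
ADD     -> -1
PUSH 10 -> -1 10
DIV     -> 0
PUSH 0  -> 0 0
LT      -> 0
POP     -> (empty)
LOAD 2  -> -5
NEG     -> 5
NEG     -> -5

-5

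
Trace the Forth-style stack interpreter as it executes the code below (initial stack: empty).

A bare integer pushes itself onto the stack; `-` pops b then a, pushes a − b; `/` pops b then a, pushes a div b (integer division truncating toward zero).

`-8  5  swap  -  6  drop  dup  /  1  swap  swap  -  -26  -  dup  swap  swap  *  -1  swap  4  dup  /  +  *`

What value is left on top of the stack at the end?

-677

-8   : -8
5    : -8 5
swap : 5 -8
-    : 13
6    : 13 6
drop : 13
dup  : 13 13
/    : 1
1    : 1 1
swap : 1 1
swap : 1 1
-    : 0
-26  : 0 -26
-    : 26
dup  : 26 26
swap : 26 26
swap : 26 26
*    : 676
-1   : 676 -1
swap : -1 676
4    : -1 676 4
dup  : -1 676 4 4
/    : -1 676 1
+    : -1 677
*    : -677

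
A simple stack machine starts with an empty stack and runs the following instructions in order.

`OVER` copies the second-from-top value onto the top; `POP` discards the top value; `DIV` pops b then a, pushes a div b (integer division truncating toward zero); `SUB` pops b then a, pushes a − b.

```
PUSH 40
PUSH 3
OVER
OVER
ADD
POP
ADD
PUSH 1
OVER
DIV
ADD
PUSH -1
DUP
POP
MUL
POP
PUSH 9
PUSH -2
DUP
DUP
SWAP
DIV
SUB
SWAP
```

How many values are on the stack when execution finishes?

2

PUSH 40 → [40]
PUSH 3  → [40, 3]
OVER    → [40, 3, 40]
OVER    → [40, 3, 40, 3]
ADD     → [40, 3, 43]
POP     → [40, 3]
ADD     → [43]
PUSH 1  → [43, 1]
OVER    → [43, 1, 43]
DIV     → [43, 0]
ADD     → [43]
PUSH -1 → [43, -1]
DUP     → [43, -1, -1]
POP     → [43, -1]
MUL     → [-43]
POP     → []
PUSH 9  → [9]
PUSH -2 → [9, -2]
DUP     → [9, -2, -2]
DUP     → [9, -2, -2, -2]
SWAP    → [9, -2, -2, -2]
DIV     → [9, -2, 1]
SUB     → [9, -3]
SWAP    → [-3, 9]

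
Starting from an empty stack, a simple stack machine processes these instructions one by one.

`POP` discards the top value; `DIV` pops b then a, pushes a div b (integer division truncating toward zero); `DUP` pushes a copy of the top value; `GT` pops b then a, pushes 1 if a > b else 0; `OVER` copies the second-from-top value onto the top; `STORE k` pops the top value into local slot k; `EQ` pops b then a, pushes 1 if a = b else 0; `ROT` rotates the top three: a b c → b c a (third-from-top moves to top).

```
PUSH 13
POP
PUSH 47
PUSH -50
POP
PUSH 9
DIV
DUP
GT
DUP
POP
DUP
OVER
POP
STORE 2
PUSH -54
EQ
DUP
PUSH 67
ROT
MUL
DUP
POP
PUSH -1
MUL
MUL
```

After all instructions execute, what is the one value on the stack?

PUSH 13  → 13
POP      → (empty)
PUSH 47  → 47
PUSH -50 → 47 -50
POP      → 47
PUSH 9   → 47 9
DIV      → 5
DUP      → 5 5
GT       → 0
DUP      → 0 0
POP      → 0
DUP      → 0 0
OVER     → 0 0 0
POP      → 0 0
STORE 2  → 0
PUSH -54 → 0 -54
EQ       → 0
DUP      → 0 0
PUSH 67  → 0 0 67
ROT      → 0 67 0
MUL      → 0 0
DUP      → 0 0 0
POP      → 0 0
PUSH -1  → 0 0 -1
MUL      → 0 0
MUL      → 0

0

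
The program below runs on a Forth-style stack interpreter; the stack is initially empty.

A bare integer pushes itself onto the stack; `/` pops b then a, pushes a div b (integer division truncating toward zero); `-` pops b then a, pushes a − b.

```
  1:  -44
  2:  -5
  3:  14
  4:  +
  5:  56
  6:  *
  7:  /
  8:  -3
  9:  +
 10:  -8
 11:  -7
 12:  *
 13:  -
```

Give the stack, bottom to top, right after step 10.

[-3, -8]

-44 -> [-44]
-5  -> [-44, -5]
14  -> [-44, -5, 14]
+   -> [-44, 9]
56  -> [-44, 9, 56]
*   -> [-44, 504]
/   -> [0]
-3  -> [0, -3]
+   -> [-3]
-8  -> [-3, -8]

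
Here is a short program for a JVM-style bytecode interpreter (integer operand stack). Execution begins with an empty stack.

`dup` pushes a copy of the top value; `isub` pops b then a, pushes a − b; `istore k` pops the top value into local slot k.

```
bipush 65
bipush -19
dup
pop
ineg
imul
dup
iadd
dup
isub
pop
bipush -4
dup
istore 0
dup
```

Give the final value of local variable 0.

-4

bipush 65  → [65]
bipush -19 → [65, -19]
dup        → [65, -19, -19]
pop        → [65, -19]
ineg       → [65, 19]
imul       → [1235]
dup        → [1235, 1235]
iadd       → [2470]
dup        → [2470, 2470]
isub       → [0]
pop        → []
bipush -4  → [-4]
dup        → [-4, -4]
istore 0   → [-4]
dup        → [-4, -4]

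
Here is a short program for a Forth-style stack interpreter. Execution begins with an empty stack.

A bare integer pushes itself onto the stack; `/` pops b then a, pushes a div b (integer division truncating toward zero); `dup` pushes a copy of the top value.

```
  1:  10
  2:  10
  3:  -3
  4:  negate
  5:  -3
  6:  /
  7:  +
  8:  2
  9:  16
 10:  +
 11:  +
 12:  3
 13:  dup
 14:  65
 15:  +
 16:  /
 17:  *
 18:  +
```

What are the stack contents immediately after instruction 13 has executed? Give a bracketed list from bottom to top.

[10, 27, 3, 3]

10      [10]
10      [10, 10]
-3      [10, 10, -3]
negate  [10, 10, 3]
-3      [10, 10, 3, -3]
/       [10, 10, -1]
+       [10, 9]
2       [10, 9, 2]
16      [10, 9, 2, 16]
+       [10, 9, 18]
+       [10, 27]
3       [10, 27, 3]
dup     [10, 27, 3, 3]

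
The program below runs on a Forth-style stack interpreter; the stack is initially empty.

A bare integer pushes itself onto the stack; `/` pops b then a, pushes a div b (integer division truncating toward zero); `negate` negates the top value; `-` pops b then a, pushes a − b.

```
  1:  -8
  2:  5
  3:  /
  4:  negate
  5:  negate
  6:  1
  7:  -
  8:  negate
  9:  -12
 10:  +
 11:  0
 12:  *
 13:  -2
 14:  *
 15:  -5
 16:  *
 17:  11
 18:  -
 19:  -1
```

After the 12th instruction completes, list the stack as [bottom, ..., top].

-8     : -8
5      : -8 5
/      : -1
negate : 1
negate : -1
1      : -1 1
-      : -2
negate : 2
-12    : 2 -12
+      : -10
0      : -10 0
*      : 0

[0]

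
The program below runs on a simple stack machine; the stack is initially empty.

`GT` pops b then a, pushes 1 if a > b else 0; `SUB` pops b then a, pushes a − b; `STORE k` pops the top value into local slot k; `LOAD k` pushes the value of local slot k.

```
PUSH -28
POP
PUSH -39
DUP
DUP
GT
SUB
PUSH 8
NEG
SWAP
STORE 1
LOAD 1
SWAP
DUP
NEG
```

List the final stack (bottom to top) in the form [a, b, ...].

[-39, -8, 8]

PUSH -28 → -28
POP      → (empty)
PUSH -39 → -39
DUP      → -39 -39
DUP      → -39 -39 -39
GT       → -39 0
SUB      → -39
PUSH 8   → -39 8
NEG      → -39 -8
SWAP     → -8 -39
STORE 1  → -8
LOAD 1   → -8 -39
SWAP     → -39 -8
DUP      → -39 -8 -8
NEG      → -39 -8 8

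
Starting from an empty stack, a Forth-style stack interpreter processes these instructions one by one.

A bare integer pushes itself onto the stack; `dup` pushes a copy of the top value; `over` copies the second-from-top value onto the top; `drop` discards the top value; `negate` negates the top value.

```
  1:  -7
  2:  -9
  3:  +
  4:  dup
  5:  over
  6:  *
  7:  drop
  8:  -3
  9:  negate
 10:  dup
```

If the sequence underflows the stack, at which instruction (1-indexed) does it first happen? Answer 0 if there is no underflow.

-7     : -7
-9     : -7 -9
+      : -16
dup    : -16 -16
over   : -16 -16 -16
*      : -16 256
drop   : -16
-3     : -16 -3
negate : -16 3
dup    : -16 3 3

0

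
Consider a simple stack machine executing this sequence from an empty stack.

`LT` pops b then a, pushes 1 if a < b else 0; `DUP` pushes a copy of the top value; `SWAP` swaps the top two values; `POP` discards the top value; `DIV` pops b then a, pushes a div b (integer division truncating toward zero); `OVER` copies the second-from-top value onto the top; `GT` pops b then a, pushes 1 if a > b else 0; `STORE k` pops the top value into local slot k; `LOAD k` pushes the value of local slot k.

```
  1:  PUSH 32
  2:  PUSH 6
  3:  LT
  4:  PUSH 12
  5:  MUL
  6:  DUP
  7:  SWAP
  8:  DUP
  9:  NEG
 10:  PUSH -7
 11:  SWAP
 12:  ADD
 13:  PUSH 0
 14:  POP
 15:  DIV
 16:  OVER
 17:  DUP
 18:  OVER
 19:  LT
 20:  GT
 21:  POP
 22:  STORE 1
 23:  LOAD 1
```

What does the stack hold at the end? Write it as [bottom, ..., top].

PUSH 32 → [32]
PUSH 6  → [32, 6]
LT      → [0]
PUSH 12 → [0, 12]
MUL     → [0]
DUP     → [0, 0]
SWAP    → [0, 0]
DUP     → [0, 0, 0]
NEG     → [0, 0, 0]
PUSH -7 → [0, 0, 0, -7]
SWAP    → [0, 0, -7, 0]
ADD     → [0, 0, -7]
PUSH 0  → [0, 0, -7, 0]
POP     → [0, 0, -7]
DIV     → [0, 0]
OVER    → [0, 0, 0]
DUP     → [0, 0, 0, 0]
OVER    → [0, 0, 0, 0, 0]
LT      → [0, 0, 0, 0]
GT      → [0, 0, 0]
POP     → [0, 0]
STORE 1 → [0]
LOAD 1  → [0, 0]

[0, 0]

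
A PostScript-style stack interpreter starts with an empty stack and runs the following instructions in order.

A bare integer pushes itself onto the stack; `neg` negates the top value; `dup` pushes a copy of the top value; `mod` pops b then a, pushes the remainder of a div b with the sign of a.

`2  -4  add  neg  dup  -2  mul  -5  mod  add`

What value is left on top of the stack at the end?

2   -> [2]
-4  -> [2, -4]
add -> [-2]
neg -> [2]
dup -> [2, 2]
-2  -> [2, 2, -2]
mul -> [2, -4]
-5  -> [2, -4, -5]
mod -> [2, -4]
add -> [-2]

-2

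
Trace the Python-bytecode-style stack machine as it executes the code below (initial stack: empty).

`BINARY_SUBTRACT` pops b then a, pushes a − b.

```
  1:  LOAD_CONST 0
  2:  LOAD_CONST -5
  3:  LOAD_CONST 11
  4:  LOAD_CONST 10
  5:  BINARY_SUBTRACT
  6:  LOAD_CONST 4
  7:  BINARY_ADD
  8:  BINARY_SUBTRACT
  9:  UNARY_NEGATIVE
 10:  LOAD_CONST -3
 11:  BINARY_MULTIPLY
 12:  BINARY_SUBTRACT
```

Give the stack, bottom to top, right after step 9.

LOAD_CONST 0     0
LOAD_CONST -5    0 -5
LOAD_CONST 11    0 -5 11
LOAD_CONST 10    0 -5 11 10
BINARY_SUBTRACT  0 -5 1
LOAD_CONST 4     0 -5 1 4
BINARY_ADD       0 -5 5
BINARY_SUBTRACT  0 -10
UNARY_NEGATIVE   0 10

[0, 10]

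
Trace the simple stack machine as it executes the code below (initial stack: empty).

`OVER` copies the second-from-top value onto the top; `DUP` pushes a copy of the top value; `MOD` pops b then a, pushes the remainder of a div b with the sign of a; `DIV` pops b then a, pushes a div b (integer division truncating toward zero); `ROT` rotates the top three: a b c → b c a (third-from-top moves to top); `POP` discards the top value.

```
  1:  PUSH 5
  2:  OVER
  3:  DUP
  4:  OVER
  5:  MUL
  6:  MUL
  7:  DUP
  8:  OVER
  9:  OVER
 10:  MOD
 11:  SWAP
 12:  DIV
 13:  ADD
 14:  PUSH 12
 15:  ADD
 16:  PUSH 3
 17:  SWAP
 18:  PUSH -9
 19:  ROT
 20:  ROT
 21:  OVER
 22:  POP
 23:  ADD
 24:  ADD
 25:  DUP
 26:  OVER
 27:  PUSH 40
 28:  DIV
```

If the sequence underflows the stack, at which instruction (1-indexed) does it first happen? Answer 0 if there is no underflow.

PUSH 5 -> [5]
OVER  — needs 2 operands, stack has 1 → underflow

2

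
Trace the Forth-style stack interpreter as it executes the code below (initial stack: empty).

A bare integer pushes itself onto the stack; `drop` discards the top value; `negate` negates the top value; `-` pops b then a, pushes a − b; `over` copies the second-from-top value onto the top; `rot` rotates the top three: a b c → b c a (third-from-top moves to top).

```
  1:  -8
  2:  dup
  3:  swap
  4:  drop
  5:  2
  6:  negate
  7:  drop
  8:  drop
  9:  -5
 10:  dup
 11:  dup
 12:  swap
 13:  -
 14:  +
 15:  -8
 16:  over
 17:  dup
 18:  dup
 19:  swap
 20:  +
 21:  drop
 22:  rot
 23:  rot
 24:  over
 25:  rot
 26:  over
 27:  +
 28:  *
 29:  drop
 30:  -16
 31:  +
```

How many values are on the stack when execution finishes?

2

-8     -> [-8]
dup    -> [-8, -8]
swap   -> [-8, -8]
drop   -> [-8]
2      -> [-8, 2]
negate -> [-8, -2]
drop   -> [-8]
drop   -> []
-5     -> [-5]
dup    -> [-5, -5]
dup    -> [-5, -5, -5]
swap   -> [-5, -5, -5]
-      -> [-5, 0]
+      -> [-5]
-8     -> [-5, -8]
over   -> [-5, -8, -5]
dup    -> [-5, -8, -5, -5]
dup    -> [-5, -8, -5, -5, -5]
swap   -> [-5, -8, -5, -5, -5]
+      -> [-5, -8, -5, -10]
drop   -> [-5, -8, -5]
rot    -> [-8, -5, -5]
rot    -> [-5, -5, -8]
over   -> [-5, -5, -8, -5]
rot    -> [-5, -8, -5, -5]
over   -> [-5, -8, -5, -5, -5]
+      -> [-5, -8, -5, -10]
*      -> [-5, -8, 50]
drop   -> [-5, -8]
-16    -> [-5, -8, -16]
+      -> [-5, -24]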